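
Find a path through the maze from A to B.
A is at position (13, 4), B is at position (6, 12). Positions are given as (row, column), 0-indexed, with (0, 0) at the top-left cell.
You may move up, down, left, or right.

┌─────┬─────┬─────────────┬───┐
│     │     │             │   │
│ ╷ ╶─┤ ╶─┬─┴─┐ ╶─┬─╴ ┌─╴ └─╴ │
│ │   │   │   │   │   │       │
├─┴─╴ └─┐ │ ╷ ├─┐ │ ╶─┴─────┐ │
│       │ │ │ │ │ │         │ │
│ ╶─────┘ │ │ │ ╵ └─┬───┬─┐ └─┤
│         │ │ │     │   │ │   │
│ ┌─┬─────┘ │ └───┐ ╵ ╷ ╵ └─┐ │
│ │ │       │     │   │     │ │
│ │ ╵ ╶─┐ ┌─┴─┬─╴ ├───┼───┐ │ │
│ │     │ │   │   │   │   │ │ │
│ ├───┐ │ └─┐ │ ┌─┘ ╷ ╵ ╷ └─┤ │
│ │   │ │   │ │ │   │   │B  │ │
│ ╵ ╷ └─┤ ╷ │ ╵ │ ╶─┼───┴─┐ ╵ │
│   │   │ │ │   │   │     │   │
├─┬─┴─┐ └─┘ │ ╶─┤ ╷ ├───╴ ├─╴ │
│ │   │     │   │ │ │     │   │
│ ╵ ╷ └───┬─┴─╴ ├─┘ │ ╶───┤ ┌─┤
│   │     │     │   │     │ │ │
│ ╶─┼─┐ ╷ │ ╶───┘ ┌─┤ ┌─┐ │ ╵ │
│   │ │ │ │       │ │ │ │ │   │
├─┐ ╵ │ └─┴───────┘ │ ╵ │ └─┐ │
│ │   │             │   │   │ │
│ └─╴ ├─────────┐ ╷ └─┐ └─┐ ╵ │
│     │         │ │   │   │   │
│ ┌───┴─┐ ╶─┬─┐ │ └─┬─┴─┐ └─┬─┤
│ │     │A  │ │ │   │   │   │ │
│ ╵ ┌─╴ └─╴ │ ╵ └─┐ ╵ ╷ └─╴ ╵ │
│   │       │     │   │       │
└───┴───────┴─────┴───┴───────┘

Finding the shortest path from (13, 4) to (6, 12):
Path length: 65 steps
Directions: right → down → left → left → up → left → left → down → left → up → up → right → right → up → left → up → left → up → right → up → right → down → right → down → down → right → right → right → right → right → down → down → right → down → right → up → right → down → right → right → up → left → up → left → up → left → up → up → right → right → down → down → right → down → right → up → up → left → up → up → right → up → left → up → left

Solution:

┌─────┬─────┬─────────────┬───┐
│     │     │             │   │
│ ╷ ╶─┤ ╶─┬─┴─┐ ╶─┬─╴ ┌─╴ └─╴ │
│ │   │   │   │   │   │       │
├─┴─╴ └─┐ │ ╷ ├─┐ │ ╶─┴─────┐ │
│       │ │ │ │ │ │         │ │
│ ╶─────┘ │ │ │ ╵ └─┬───┬─┐ └─┤
│         │ │ │     │   │ │   │
│ ┌─┬─────┘ │ └───┐ ╵ ╷ ╵ └─┐ │
│ │ │       │     │   │     │ │
│ │ ╵ ╶─┐ ┌─┴─┬─╴ ├───┼───┐ │ │
│ │     │ │   │   │   │   │ │ │
│ ├───┐ │ └─┐ │ ┌─┘ ╷ ╵ ╷ └─┤ │
│ │   │ │   │ │ │   │   │B ↰│ │
│ ╵ ╷ └─┤ ╷ │ ╵ │ ╶─┼───┴─┐ ╵ │
│   │   │ │ │   │   │     │↑ ↰│
├─┬─┴─┐ └─┘ │ ╶─┤ ╷ ├───╴ ├─╴ │
│ │↱ ↓│     │   │ │ │     │↱ ↑│
│ ╵ ╷ └───┬─┴─╴ ├─┘ │ ╶───┤ ┌─┤
│↱ ↑│↳ ↓  │     │   │↱ → ↓│↑│ │
│ ╶─┼─┐ ╷ │ ╶───┘ ┌─┤ ┌─┐ │ ╵ │
│↑ ↰│ │↓│ │       │ │↑│ │↓│↑ ↰│
├─┐ ╵ │ └─┴───────┘ │ ╵ │ └─┐ │
│ │↑ ↰│↳ → → → → ↓  │↑ ↰│↳ ↓│↑│
│ └─╴ ├─────────┐ ╷ └─┐ └─┐ ╵ │
│↱ → ↑│         │↓│   │↑ ↰│↳ ↑│
│ ┌───┴─┐ ╶─┬─┐ │ └─┬─┴─┐ └─┬─┤
│↑│↓ ← ↰│A ↓│ │ │↳ ↓│↱ ↓│↑ ↰│ │
│ ╵ ┌─╴ └─╴ │ ╵ └─┐ ╵ ╷ └─╴ ╵ │
│↑ ↲│  ↑ ← ↲│     │↳ ↑│↳ → ↑  │
└───┴───────┴─────┴───┴───────┘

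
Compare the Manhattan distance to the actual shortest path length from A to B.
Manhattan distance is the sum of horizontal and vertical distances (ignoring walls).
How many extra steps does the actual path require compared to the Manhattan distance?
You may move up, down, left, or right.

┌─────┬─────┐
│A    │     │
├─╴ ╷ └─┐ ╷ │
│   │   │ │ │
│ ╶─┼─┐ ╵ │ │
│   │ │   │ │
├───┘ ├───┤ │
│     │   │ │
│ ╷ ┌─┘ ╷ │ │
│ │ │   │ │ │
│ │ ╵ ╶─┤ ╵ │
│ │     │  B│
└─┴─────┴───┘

Manhattan distance: |5 - 0| + |5 - 0| = 10
Actual path length: 14
Extra steps: 14 - 10 = 4

Solution:

┌─────┬─────┐
│A → ↓│  ↱ ↓│
├─╴ ╷ └─┐ ╷ │
│   │↳ ↓│↑│↓│
│ ╶─┼─┐ ╵ │ │
│   │ │↳ ↑│↓│
├───┘ ├───┤ │
│     │   │↓│
│ ╷ ┌─┘ ╷ │ │
│ │ │   │ │↓│
│ │ ╵ ╶─┤ ╵ │
│ │     │  B│
└─┴─────┴───┘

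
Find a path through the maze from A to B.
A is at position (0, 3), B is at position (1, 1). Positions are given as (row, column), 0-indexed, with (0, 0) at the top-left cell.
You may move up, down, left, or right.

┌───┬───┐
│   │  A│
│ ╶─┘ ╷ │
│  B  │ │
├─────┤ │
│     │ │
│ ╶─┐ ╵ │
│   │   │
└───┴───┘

Finding the shortest path from (0, 3) to (1, 1):
Path length: 3 steps
Directions: left → down → left

Solution:

┌───┬───┐
│   │↓ A│
│ ╶─┘ ╷ │
│  B ↲│ │
├─────┤ │
│     │ │
│ ╶─┐ ╵ │
│   │   │
└───┴───┘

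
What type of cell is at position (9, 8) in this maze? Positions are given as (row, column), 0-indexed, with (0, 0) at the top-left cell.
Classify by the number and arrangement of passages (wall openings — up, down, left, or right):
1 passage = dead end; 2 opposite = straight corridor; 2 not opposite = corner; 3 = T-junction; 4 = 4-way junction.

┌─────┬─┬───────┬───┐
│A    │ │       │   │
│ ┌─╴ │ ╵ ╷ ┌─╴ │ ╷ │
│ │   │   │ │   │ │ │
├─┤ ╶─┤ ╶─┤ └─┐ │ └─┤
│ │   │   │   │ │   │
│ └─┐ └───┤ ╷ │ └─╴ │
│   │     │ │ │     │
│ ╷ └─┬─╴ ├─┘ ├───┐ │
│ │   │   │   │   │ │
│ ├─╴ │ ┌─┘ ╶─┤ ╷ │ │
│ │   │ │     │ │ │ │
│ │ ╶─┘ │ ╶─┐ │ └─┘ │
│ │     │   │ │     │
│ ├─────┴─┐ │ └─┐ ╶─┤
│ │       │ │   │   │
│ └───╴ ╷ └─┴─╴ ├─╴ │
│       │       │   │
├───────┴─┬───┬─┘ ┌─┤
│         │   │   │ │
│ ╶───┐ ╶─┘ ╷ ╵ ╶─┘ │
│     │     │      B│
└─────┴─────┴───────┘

Checking cell at (9, 8):
Number of passages: 2
Cell type: corner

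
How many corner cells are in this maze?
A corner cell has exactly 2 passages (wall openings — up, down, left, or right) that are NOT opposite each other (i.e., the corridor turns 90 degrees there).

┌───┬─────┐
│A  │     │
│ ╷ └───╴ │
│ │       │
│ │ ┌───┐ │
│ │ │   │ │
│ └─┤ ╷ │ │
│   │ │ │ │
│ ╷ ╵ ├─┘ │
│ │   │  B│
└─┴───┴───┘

Counting corner cells (2 non-opposite passages):
Total corners: 9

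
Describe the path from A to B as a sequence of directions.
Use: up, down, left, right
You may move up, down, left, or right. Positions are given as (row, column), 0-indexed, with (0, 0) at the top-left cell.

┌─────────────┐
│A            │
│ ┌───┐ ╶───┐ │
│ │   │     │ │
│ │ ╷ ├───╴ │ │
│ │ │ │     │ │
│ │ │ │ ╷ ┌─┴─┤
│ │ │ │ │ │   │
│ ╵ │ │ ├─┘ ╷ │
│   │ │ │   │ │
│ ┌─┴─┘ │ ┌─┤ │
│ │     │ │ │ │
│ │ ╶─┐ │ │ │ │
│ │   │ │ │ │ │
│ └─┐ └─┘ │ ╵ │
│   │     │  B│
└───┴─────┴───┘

Finding the path and converting it to directions:
Path through cells: (0,0) → (0,1) → (0,2) → (0,3) → (1,3) → (1,4) → (1,5) → (2,5) → (2,4) → (2,3) → (3,3) → (4,3) → (5,3) → (5,2) → (5,1) → (6,1) → (6,2) → (7,2) → (7,3) → (7,4) → (6,4) → (5,4) → (4,4) → (4,5) → (3,5) → (3,6) → (4,6) → (5,6) → (6,6) → (7,6)
Directions: right, right, right, down, right, right, down, left, left, down, down, down, left, left, down, right, down, right, right, up, up, up, right, up, right, down, down, down, down

Solution:

┌─────────────┐
│A → → ↓      │
│ ┌───┐ ╶───┐ │
│ │   │↳ → ↓│ │
│ │ ╷ ├───╴ │ │
│ │ │ │↓ ← ↲│ │
│ │ │ │ ╷ ┌─┴─┤
│ │ │ │↓│ │↱ ↓│
│ ╵ │ │ ├─┘ ╷ │
│   │ │↓│↱ ↑│↓│
│ ┌─┴─┘ │ ┌─┤ │
│ │↓ ← ↲│↑│ │↓│
│ │ ╶─┐ │ │ │ │
│ │↳ ↓│ │↑│ │↓│
│ └─┐ └─┘ │ ╵ │
│   │↳ → ↑│  B│
└───┴─────┴───┘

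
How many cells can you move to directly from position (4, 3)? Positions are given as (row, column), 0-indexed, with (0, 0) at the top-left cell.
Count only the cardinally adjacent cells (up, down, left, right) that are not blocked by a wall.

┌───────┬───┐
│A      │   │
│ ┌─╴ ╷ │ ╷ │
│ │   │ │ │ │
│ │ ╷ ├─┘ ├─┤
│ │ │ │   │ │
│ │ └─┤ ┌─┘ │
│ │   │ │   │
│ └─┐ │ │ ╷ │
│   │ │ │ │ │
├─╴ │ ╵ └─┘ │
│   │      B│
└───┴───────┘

Checking passable neighbors of (4, 3):
Neighbors: (3, 3), (5, 3)
Count: 2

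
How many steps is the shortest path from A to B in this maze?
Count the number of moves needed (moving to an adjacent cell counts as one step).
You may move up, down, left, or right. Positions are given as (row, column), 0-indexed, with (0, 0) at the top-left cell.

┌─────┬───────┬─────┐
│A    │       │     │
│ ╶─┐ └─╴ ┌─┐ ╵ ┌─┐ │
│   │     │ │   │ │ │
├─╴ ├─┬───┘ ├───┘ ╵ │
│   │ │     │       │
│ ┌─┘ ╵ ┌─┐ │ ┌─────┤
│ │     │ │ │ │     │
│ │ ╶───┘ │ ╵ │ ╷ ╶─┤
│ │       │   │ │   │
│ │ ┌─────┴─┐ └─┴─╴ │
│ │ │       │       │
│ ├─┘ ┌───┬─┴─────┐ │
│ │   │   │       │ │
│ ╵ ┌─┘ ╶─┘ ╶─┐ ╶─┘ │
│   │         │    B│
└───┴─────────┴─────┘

Using BFS to find shortest path:
Start: (0, 0), End: (7, 9)
Path found:
(0,0) → (0,1) → (0,2) → (1,2) → (1,3) → (1,4) → (0,4) → (0,5) → (0,6) → (1,6) → (1,7) → (0,7) → (0,8) → (0,9) → (1,9) → (2,9) → (2,8) → (2,7) → (2,6) → (3,6) → (4,6) → (5,6) → (5,7) → (5,8) → (5,9) → (6,9) → (7,9)
Number of steps: 26

Solution:

┌─────┬───────┬─────┐
│A → ↓│  ↱ → ↓│↱ → ↓│
│ ╶─┐ └─╴ ┌─┐ ╵ ┌─┐ │
│   │↳ → ↑│ │↳ ↑│ │↓│
├─╴ ├─┬───┘ ├───┘ ╵ │
│   │ │     │↓ ← ← ↲│
│ ┌─┘ ╵ ┌─┐ │ ┌─────┤
│ │     │ │ │↓│     │
│ │ ╶───┘ │ ╵ │ ╷ ╶─┤
│ │       │  ↓│ │   │
│ │ ┌─────┴─┐ └─┴─╴ │
│ │ │       │↳ → → ↓│
│ ├─┘ ┌───┬─┴─────┐ │
│ │   │   │       │↓│
│ ╵ ┌─┘ ╶─┘ ╶─┐ ╶─┘ │
│   │         │    B│
└───┴─────────┴─────┘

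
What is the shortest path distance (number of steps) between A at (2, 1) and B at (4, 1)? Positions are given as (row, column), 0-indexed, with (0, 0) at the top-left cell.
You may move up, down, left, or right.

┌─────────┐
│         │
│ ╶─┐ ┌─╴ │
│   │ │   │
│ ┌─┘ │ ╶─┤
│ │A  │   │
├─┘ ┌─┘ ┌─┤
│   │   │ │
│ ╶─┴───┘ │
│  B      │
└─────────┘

Finding path from (2, 1) to (4, 1):
Path: (2,1) → (3,1) → (3,0) → (4,0) → (4,1)
Distance: 4 steps

Solution:

┌─────────┐
│         │
│ ╶─┐ ┌─╴ │
│   │ │   │
│ ┌─┘ │ ╶─┤
│ │A  │   │
├─┘ ┌─┘ ┌─┤
│↓ ↲│   │ │
│ ╶─┴───┘ │
│↳ B      │
└─────────┘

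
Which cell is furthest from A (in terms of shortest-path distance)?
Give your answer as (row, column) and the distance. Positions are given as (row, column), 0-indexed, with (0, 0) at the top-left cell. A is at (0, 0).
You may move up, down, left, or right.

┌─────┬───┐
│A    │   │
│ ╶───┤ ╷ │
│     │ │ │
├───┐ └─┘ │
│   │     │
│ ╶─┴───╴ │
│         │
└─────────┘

Computing BFS distances from A to all cells:
Furthest cell: (2, 1)
Distance: 13 steps

Path from A to the furthest cell:

┌─────┬───┐
│A    │   │
│ ╶───┤ ╷ │
│↳ → ↓│ │ │
├───┐ └─┘ │
│↱ B│↳ → ↓│
│ ╶─┴───╴ │
│↑ ← ← ← ↲│
└─────────┘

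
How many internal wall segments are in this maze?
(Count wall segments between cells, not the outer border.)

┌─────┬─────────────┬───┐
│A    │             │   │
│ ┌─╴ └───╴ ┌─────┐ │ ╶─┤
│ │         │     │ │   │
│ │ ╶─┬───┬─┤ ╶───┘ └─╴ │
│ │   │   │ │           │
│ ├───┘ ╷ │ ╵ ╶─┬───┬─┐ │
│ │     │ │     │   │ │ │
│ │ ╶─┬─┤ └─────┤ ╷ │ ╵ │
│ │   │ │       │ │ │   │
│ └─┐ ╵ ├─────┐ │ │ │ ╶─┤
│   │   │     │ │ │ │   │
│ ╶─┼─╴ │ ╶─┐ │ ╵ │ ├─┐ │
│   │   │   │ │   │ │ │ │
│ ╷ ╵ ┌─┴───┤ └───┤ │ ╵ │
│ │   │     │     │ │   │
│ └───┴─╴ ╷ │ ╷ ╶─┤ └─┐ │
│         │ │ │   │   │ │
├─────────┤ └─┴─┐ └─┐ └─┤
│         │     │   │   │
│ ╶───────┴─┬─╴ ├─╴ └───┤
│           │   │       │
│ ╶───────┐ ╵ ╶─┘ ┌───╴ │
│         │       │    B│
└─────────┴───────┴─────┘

Counting internal wall segments:
Total internal walls: 121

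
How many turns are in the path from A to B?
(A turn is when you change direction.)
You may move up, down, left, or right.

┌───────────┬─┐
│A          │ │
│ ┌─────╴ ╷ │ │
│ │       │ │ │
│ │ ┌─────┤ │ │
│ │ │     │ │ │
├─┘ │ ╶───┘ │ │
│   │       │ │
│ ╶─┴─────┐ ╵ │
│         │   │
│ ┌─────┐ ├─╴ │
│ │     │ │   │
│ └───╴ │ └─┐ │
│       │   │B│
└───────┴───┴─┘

Directions: right, right, right, right, right, down, down, down, down, right, down, down
Number of turns: 3

Solution:

┌───────────┬─┐
│A → → → → ↓│ │
│ ┌─────╴ ╷ │ │
│ │       │↓│ │
│ │ ┌─────┤ │ │
│ │ │     │↓│ │
├─┘ │ ╶───┘ │ │
│   │      ↓│ │
│ ╶─┴─────┐ ╵ │
│         │↳ ↓│
│ ┌─────┐ ├─╴ │
│ │     │ │  ↓│
│ └───╴ │ └─┐ │
│       │   │B│
└───────┴───┴─┘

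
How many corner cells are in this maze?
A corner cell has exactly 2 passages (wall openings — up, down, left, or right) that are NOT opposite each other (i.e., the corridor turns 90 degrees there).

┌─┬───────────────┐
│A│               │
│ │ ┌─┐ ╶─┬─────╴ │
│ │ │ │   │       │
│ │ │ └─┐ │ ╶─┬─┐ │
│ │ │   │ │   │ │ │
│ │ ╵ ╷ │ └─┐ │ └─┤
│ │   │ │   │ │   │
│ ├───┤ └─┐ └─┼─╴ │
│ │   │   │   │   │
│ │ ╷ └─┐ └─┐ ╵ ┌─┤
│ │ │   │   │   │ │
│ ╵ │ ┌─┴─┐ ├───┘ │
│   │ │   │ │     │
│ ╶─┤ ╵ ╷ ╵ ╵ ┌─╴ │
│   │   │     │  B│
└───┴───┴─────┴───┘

Counting corner cells (2 non-opposite passages):
Total corners: 36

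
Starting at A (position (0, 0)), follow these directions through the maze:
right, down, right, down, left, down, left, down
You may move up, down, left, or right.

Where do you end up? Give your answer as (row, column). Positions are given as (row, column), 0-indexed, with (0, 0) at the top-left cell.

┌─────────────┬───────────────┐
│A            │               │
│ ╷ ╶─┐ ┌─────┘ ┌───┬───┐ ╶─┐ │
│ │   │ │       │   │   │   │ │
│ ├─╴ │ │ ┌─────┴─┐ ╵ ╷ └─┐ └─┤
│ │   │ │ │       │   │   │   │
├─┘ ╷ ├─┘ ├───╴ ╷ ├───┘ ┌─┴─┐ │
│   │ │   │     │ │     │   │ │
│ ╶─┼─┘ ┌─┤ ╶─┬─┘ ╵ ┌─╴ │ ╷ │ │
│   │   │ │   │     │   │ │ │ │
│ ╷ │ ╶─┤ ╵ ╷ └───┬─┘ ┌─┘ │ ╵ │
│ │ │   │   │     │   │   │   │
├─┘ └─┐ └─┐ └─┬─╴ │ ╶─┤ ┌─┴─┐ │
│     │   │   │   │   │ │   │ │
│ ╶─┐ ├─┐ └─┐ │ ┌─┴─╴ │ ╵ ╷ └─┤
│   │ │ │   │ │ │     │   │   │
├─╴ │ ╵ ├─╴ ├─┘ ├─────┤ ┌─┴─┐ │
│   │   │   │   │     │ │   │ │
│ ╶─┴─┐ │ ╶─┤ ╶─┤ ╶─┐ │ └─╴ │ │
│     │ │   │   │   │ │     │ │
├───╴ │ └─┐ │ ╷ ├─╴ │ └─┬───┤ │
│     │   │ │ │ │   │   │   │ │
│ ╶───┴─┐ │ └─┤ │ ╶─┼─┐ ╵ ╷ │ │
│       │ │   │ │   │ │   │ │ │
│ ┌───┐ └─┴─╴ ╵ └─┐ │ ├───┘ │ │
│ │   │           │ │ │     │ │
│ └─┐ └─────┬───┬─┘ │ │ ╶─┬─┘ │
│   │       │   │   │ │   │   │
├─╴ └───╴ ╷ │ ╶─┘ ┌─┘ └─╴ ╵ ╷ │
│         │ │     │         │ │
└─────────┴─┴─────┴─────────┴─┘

Following directions step by step:
Start: (0, 0)
  right: (0, 0) → (0, 1)
  down: (0, 1) → (1, 1)
  right: (1, 1) → (1, 2)
  down: (1, 2) → (2, 2)
  left: (2, 2) → (2, 1)
  down: (2, 1) → (3, 1)
  left: (3, 1) → (3, 0)
  down: (3, 0) → (4, 0)
Final position: (4, 0)

Path taken:

┌─────────────┬───────────────┐
│A ↓          │               │
│ ╷ ╶─┐ ┌─────┘ ┌───┬───┐ ╶─┐ │
│ │↳ ↓│ │       │   │   │   │ │
│ ├─╴ │ │ ┌─────┴─┐ ╵ ╷ └─┐ └─┤
│ │↓ ↲│ │ │       │   │   │   │
├─┘ ╷ ├─┘ ├───╴ ╷ ├───┘ ┌─┴─┐ │
│↓ ↲│ │   │     │ │     │   │ │
│ ╶─┼─┘ ┌─┤ ╶─┬─┘ ╵ ┌─╴ │ ╷ │ │
│B  │   │ │   │     │   │ │ │ │
│ ╷ │ ╶─┤ ╵ ╷ └───┬─┘ ┌─┘ │ ╵ │
│ │ │   │   │     │   │   │   │
├─┘ └─┐ └─┐ └─┬─╴ │ ╶─┤ ┌─┴─┐ │
│     │   │   │   │   │ │   │ │
│ ╶─┐ ├─┐ └─┐ │ ┌─┴─╴ │ ╵ ╷ └─┤
│   │ │ │   │ │ │     │   │   │
├─╴ │ ╵ ├─╴ ├─┘ ├─────┤ ┌─┴─┐ │
│   │   │   │   │     │ │   │ │
│ ╶─┴─┐ │ ╶─┤ ╶─┤ ╶─┐ │ └─╴ │ │
│     │ │   │   │   │ │     │ │
├───╴ │ └─┐ │ ╷ ├─╴ │ └─┬───┤ │
│     │   │ │ │ │   │   │   │ │
│ ╶───┴─┐ │ └─┤ │ ╶─┼─┐ ╵ ╷ │ │
│       │ │   │ │   │ │   │ │ │
│ ┌───┐ └─┴─╴ ╵ └─┐ │ ├───┘ │ │
│ │   │           │ │ │     │ │
│ └─┐ └─────┬───┬─┘ │ │ ╶─┬─┘ │
│   │       │   │   │ │   │   │
├─╴ └───╴ ╷ │ ╶─┘ ┌─┘ └─╴ ╵ ╷ │
│         │ │     │         │ │
└─────────┴─┴─────┴─────────┴─┘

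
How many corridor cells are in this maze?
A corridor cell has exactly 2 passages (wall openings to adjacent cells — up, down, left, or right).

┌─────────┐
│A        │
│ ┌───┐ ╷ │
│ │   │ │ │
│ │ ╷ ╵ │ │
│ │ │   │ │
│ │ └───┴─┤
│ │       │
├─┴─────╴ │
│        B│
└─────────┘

Counting cells with exactly 2 passages:
Total corridor cells: 21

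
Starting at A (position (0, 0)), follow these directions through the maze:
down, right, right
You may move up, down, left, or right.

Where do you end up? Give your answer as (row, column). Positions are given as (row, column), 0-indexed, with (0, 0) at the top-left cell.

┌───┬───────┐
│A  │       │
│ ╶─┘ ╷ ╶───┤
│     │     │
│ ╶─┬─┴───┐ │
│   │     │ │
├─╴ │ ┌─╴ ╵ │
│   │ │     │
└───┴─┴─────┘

Following directions step by step:
Start: (0, 0)
  down: (0, 0) → (1, 0)
  right: (1, 0) → (1, 1)
  right: (1, 1) → (1, 2)
Final position: (1, 2)

Path taken:

┌───┬───────┐
│A  │       │
│ ╶─┘ ╷ ╶───┤
│↳ → B│     │
│ ╶─┬─┴───┐ │
│   │     │ │
├─╴ │ ┌─╴ ╵ │
│   │ │     │
└───┴─┴─────┘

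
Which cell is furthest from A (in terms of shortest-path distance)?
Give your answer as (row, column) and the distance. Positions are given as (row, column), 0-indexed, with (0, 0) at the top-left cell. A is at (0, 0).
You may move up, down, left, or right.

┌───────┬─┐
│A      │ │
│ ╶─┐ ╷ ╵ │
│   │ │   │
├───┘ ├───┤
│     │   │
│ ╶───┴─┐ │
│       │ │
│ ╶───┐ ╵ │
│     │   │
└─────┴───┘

Computing BFS distances from A to all cells:
Furthest cell: (2, 3)
Distance: 15 steps

Path from A to the furthest cell:

┌───────┬─┐
│A → ↓  │ │
│ ╶─┐ ╷ ╵ │
│   │↓│   │
├───┘ ├───┤
│↓ ← ↲│B ↰│
│ ╶───┴─┐ │
│↳ → → ↓│↑│
│ ╶───┐ ╵ │
│     │↳ ↑│
└─────┴───┘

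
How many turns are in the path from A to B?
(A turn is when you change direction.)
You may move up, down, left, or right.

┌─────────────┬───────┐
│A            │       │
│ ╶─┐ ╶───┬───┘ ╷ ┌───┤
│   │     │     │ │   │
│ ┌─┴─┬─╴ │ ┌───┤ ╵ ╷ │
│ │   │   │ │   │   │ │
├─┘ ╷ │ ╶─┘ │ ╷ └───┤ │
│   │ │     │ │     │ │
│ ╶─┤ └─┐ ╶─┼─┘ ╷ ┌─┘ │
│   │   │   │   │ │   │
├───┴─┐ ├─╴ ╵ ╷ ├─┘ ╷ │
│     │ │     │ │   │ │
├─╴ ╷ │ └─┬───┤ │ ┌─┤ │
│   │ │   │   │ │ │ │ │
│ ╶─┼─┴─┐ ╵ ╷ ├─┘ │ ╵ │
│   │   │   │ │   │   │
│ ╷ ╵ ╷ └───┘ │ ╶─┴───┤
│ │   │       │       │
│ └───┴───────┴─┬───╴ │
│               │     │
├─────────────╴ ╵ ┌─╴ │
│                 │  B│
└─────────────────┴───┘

Directions: right, right, down, right, right, down, left, down, right, right, up, up, right, right, up, right, down, down, right, up, right, down, down, down, left, down, left, down, down, left, down, right, right, right, down, down
Number of turns: 23

Solution:

┌─────────────┬───────┐
│A → ↓        │↱ ↓    │
│ ╶─┐ ╶───┬───┘ ╷ ┌───┤
│   │↳ → ↓│↱ → ↑│↓│↱ ↓│
│ ┌─┴─┬─╴ │ ┌───┤ ╵ ╷ │
│ │   │↓ ↲│↑│   │↳ ↑│↓│
├─┘ ╷ │ ╶─┘ │ ╷ └───┤ │
│   │ │↳ → ↑│ │     │↓│
│ ╶─┤ └─┐ ╶─┼─┘ ╷ ┌─┘ │
│   │   │   │   │ │↓ ↲│
├───┴─┐ ├─╴ ╵ ╷ ├─┘ ╷ │
│     │ │     │ │↓ ↲│ │
├─╴ ╷ │ └─┬───┤ │ ┌─┤ │
│   │ │   │   │ │↓│ │ │
│ ╶─┼─┴─┐ ╵ ╷ ├─┘ │ ╵ │
│   │   │   │ │↓ ↲│   │
│ ╷ ╵ ╷ └───┘ │ ╶─┴───┤
│ │   │       │↳ → → ↓│
│ └───┴───────┴─┬───╴ │
│               │    ↓│
├─────────────╴ ╵ ┌─╴ │
│                 │  B│
└─────────────────┴───┘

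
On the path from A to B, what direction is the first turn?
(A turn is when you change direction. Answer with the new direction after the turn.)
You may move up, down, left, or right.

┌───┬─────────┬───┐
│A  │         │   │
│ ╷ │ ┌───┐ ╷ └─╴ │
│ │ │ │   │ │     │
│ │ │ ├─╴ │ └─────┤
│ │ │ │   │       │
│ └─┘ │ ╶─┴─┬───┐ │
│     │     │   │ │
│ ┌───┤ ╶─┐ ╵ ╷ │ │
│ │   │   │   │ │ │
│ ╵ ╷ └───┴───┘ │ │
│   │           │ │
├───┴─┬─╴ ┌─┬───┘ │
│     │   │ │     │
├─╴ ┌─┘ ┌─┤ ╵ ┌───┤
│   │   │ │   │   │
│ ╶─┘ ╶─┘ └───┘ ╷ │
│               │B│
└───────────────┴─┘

Directions: down, down, down, down, down, right, up, right, down, right, right, down, left, down, left, down, right, right, right, right, right, up, right, down
First turn direction: right

Solution:

┌───┬─────────┬───┐
│A  │         │   │
│ ╷ │ ┌───┐ ╷ └─╴ │
│↓│ │ │   │ │     │
│ │ │ ├─╴ │ └─────┤
│↓│ │ │   │       │
│ └─┘ │ ╶─┴─┬───┐ │
│↓    │     │   │ │
│ ┌───┤ ╶─┐ ╵ ╷ │ │
│↓│↱ ↓│   │   │ │ │
│ ╵ ╷ └───┴───┘ │ │
│↳ ↑│↳ → ↓      │ │
├───┴─┬─╴ ┌─┬───┘ │
│     │↓ ↲│ │     │
├─╴ ┌─┘ ┌─┤ ╵ ┌───┤
│   │↓ ↲│ │   │↱ ↓│
│ ╶─┘ ╶─┘ └───┘ ╷ │
│    ↳ → → → → ↑│B│
└───────────────┴─┘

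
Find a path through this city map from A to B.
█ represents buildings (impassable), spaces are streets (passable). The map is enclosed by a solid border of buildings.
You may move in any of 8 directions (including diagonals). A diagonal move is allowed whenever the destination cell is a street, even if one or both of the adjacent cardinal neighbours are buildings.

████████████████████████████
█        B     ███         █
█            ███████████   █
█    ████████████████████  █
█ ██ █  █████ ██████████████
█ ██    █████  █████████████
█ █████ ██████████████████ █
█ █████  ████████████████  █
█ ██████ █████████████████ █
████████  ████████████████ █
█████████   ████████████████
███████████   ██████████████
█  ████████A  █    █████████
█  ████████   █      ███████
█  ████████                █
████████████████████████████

Finding the shortest path from A to B:
Movement: 8-directional
Path length: 15 steps
Directions: up → up-left → up-left → up-left → up → up-left → up-left → left → up-left → up → up-right → right → right → right → up-right

Solution:

████████████████████████████
█        B     ███         █
█    →→→↗    ███████████   █
█   ↗████████████████████  █
█ ██↑█  █████ ██████████████
█ ██ ↖← █████  █████████████
█ █████↖██████████████████ █
█ █████ ↖████████████████  █
█ ██████↑█████████████████ █
████████ ↖████████████████ █
█████████ ↖ ████████████████
███████████↖  ██████████████
█  ████████A  █    █████████
█  ████████   █      ███████
█  ████████                █
████████████████████████████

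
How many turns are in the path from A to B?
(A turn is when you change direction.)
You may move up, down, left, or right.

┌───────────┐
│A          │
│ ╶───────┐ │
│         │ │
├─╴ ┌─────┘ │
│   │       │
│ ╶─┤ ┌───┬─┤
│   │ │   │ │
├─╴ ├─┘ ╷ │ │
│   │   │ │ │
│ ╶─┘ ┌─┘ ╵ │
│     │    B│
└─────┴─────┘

Directions: down, right, down, left, down, right, down, left, down, right, right, up, right, up, right, down, down, right
Number of turns: 15

Solution:

┌───────────┐
│A          │
│ ╶───────┐ │
│↳ ↓      │ │
├─╴ ┌─────┘ │
│↓ ↲│       │
│ ╶─┤ ┌───┬─┤
│↳ ↓│ │↱ ↓│ │
├─╴ ├─┘ ╷ │ │
│↓ ↲│↱ ↑│↓│ │
│ ╶─┘ ┌─┘ ╵ │
│↳ → ↑│  ↳ B│
└─────┴─────┘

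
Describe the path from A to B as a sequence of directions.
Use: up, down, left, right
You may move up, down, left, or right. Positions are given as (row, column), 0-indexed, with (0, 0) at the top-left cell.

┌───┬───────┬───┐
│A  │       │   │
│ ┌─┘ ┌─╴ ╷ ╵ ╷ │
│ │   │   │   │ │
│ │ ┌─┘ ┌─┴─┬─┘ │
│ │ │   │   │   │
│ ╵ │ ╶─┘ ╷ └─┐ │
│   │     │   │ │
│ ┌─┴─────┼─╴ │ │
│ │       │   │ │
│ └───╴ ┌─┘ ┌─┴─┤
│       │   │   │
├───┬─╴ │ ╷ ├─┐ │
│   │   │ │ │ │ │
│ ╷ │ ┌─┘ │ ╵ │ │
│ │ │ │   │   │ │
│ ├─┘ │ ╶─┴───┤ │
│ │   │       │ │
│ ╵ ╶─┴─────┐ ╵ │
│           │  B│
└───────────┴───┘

Finding the path and converting it to directions:
Path through cells: (0,0) → (1,0) → (2,0) → (3,0) → (3,1) → (2,1) → (1,1) → (1,2) → (0,2) → (0,3) → (0,4) → (1,4) → (1,3) → (2,3) → (2,2) → (3,2) → (3,3) → (3,4) → (2,4) → (2,5) → (3,5) → (3,6) → (4,6) → (4,5) → (5,5) → (5,4) → (6,4) → (7,4) → (7,3) → (8,3) → (8,4) → (8,5) → (8,6) → (9,6) → (9,7)
Directions: down, down, down, right, up, up, right, up, right, right, down, left, down, left, down, right, right, up, right, down, right, down, left, down, left, down, down, left, down, right, right, right, down, right

Solution:

┌───┬───────┬───┐
│A  │↱ → ↓  │   │
│ ┌─┘ ┌─╴ ╷ ╵ ╷ │
│↓│↱ ↑│↓ ↲│   │ │
│ │ ┌─┘ ┌─┴─┬─┘ │
│↓│↑│↓ ↲│↱ ↓│   │
│ ╵ │ ╶─┘ ╷ └─┐ │
│↳ ↑│↳ → ↑│↳ ↓│ │
│ ┌─┴─────┼─╴ │ │
│ │       │↓ ↲│ │
│ └───╴ ┌─┘ ┌─┴─┤
│       │↓ ↲│   │
├───┬─╴ │ ╷ ├─┐ │
│   │   │↓│ │ │ │
│ ╷ │ ┌─┘ │ ╵ │ │
│ │ │ │↓ ↲│   │ │
│ ├─┘ │ ╶─┴───┤ │
│ │   │↳ → → ↓│ │
│ ╵ ╶─┴─────┐ ╵ │
│           │↳ B│
└───────────┴───┘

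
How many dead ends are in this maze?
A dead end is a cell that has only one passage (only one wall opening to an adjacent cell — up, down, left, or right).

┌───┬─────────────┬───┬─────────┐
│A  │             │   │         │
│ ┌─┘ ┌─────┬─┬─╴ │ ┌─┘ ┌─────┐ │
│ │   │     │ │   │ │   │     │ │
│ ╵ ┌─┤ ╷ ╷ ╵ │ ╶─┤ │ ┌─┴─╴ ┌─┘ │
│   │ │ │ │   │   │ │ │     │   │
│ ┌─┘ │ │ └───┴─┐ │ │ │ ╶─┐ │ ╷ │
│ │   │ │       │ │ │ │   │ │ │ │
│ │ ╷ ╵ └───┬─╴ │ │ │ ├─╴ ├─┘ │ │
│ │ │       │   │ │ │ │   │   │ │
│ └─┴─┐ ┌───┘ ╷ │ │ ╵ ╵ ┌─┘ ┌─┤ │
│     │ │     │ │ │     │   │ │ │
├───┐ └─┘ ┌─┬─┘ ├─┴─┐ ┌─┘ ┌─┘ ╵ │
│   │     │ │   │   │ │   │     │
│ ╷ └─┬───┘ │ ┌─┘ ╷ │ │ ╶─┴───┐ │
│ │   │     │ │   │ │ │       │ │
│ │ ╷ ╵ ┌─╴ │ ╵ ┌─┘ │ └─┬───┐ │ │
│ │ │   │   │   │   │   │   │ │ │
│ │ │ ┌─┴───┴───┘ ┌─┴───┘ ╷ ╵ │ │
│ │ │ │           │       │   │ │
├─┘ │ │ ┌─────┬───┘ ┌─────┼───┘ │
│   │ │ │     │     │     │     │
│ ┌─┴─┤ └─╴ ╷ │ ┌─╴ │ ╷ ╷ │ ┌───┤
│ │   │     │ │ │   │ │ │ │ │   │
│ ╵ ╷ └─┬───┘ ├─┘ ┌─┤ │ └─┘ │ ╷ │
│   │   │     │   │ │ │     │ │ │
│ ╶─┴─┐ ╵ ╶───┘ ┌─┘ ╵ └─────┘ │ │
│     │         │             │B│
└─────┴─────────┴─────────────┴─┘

Checking each cell for number of passages:

Dead ends found at positions:
  (0, 1)
  (0, 10)
  (1, 6)
  (1, 12)
  (1, 14)
  (2, 2)
  (3, 13)
  (4, 1)
  (4, 5)
  (5, 3)
  (5, 8)
  (5, 14)
  (6, 5)
  (6, 13)
  (8, 4)
  (8, 11)
  (9, 0)
  (10, 2)
  (10, 4)
  (11, 7)
  (11, 12)
  (12, 9)
  (13, 2)
  (13, 8)
  (13, 15)
Total dead ends: 25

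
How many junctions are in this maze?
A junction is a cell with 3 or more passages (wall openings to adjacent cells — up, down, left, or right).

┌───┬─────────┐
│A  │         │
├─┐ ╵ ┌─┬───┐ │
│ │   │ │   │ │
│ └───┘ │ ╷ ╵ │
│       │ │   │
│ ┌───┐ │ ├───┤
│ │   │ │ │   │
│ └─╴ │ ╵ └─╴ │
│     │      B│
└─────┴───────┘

Checking each cell for number of passages:

Junctions found (3+ passages):
  (2, 0): 3 passages
  (2, 3): 3 passages
  (4, 4): 3 passages
Total junctions: 3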